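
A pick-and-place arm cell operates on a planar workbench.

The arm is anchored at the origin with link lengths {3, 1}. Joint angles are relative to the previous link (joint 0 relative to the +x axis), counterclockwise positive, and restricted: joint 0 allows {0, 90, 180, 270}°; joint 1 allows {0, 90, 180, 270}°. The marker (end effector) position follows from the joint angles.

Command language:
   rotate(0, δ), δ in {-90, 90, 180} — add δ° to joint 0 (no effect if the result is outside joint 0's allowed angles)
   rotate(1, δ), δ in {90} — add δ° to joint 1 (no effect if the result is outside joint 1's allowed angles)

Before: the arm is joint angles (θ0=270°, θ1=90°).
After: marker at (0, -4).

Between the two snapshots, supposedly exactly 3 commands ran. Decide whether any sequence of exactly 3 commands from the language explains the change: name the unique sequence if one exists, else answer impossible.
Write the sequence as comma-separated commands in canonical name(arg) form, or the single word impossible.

rotate(1, 90), rotate(1, 90), rotate(1, 90)

initial: joint angles (θ0=270°, θ1=90°)
[1] after rotate(1, 90): joint angles (θ0=270°, θ1=180°)
[2] after rotate(1, 90): joint angles (θ0=270°, θ1=270°)
[3] after rotate(1, 90): joint angles (θ0=270°, θ1=0°)
all 64 alternatives checked — unique.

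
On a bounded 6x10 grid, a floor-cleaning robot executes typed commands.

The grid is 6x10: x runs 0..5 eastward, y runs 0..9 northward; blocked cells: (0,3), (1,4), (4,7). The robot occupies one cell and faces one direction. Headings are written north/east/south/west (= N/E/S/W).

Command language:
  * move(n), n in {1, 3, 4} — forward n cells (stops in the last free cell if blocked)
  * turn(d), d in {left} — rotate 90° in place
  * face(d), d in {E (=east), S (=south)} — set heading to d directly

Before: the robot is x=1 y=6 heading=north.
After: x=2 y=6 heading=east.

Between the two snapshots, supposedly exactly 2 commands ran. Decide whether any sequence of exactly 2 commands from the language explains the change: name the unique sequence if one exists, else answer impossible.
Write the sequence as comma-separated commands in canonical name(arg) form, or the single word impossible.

face(E), move(1)

key: position moved to (2,6) AND the heading swung to E — translation plus rotation needed
begin: x=1 y=6 heading=north
step 1 (face(E)): x=1 y=6 heading=east
step 2 (move(1)): x=2 y=6 heading=east
no other 2-command option fits: unique.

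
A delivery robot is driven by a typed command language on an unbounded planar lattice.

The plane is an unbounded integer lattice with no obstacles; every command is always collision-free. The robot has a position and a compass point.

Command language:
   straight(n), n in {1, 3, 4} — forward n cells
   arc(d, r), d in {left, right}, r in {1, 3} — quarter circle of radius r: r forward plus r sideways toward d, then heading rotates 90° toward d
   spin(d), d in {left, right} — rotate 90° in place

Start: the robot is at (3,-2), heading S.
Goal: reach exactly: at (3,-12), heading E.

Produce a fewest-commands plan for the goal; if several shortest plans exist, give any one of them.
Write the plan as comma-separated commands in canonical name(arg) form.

spin(right), arc(left, 3), straight(4), arc(left, 3)

start: at (3,-2), heading S
1. spin(right) → at (3,-2), heading W
2. arc(left, 3) → at (0,-5), heading S
3. straight(4) → at (0,-9), heading S
4. arc(left, 3) → at (3,-12), heading E
minimal: 4 command(s), checked below 4.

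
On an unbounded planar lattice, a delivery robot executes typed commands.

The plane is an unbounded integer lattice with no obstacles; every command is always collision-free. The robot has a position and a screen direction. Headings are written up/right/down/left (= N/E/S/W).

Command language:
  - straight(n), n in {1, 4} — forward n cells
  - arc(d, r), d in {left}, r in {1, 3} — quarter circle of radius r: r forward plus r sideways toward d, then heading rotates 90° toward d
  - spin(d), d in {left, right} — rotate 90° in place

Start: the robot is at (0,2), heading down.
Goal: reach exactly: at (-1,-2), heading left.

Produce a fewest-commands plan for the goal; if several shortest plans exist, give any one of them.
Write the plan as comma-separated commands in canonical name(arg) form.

initial: at (0,2), heading down
step 1 (straight(4)): at (0,-2), heading down
step 2 (spin(right)): at (0,-2), heading left
step 3 (straight(1)): at (-1,-2), heading left
no 2-step plan works, so 3 is optimal.

straight(4), spin(right), straight(1)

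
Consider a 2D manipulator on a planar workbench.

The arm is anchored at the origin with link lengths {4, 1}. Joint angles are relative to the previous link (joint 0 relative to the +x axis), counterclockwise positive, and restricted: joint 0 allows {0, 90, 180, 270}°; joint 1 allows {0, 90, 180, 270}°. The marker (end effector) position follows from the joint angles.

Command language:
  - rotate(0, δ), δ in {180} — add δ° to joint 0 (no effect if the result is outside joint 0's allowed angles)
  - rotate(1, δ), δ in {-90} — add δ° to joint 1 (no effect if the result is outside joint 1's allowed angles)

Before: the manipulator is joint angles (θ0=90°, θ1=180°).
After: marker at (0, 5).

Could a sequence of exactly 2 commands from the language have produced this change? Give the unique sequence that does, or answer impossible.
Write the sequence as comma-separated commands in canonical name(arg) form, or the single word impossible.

rotate(1, -90), rotate(1, -90)

begin: joint angles (θ0=90°, θ1=180°)
[1] after rotate(1, -90): joint angles (θ0=90°, θ1=90°)
[2] after rotate(1, -90): joint angles (θ0=90°, θ1=0°)
no rival 2-sequence matches.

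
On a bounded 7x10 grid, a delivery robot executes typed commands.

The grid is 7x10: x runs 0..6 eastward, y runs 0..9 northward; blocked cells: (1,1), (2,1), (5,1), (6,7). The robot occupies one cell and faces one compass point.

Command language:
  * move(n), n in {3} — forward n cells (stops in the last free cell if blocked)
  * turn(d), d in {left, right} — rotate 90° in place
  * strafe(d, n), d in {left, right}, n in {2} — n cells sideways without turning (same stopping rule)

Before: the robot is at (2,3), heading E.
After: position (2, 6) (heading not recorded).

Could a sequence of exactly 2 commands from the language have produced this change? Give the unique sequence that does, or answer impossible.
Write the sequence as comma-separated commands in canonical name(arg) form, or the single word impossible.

key: order matters: swapping turn(left) and move(3) lands elsewhere
from: at (2,3), heading E
step 1 (turn(left)): at (2,3), heading N
step 2 (move(3)): at (2,6), heading N
all 25 alternatives checked — unique.

turn(left), move(3)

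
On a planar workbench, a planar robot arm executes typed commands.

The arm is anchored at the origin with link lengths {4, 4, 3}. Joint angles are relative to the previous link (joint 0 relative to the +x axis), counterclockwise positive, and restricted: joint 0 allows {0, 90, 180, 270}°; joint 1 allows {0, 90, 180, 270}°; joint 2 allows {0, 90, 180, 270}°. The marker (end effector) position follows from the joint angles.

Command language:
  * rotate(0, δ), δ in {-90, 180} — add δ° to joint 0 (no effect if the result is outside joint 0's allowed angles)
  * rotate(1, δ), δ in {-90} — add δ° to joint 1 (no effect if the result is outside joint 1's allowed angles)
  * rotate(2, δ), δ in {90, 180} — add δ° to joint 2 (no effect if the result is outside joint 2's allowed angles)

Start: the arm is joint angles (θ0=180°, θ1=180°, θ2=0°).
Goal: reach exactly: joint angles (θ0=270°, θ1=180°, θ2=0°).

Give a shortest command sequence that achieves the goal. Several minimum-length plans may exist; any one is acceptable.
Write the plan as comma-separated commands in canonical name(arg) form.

rotate(0, -90), rotate(0, 180)

t0: joint angles (θ0=180°, θ1=180°, θ2=0°)
1. rotate(0, -90) → joint angles (θ0=90°, θ1=180°, θ2=0°)
2. rotate(0, 180) → joint angles (θ0=270°, θ1=180°, θ2=0°)
no 1-step plan works, so 2 is optimal.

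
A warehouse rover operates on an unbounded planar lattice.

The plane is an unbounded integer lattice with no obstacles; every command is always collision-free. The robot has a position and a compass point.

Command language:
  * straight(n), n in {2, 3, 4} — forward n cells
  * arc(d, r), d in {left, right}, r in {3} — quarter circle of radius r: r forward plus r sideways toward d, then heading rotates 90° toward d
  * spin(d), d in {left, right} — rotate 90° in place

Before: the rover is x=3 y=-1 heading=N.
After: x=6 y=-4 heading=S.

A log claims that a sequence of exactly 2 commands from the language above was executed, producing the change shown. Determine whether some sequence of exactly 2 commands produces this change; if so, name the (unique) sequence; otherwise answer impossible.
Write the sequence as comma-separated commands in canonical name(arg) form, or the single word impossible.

spin(right), arc(right, 3)

key: order matters: swapping spin(right) and arc(right, 3) lands elsewhere
from: x=3 y=-1 heading=N
step 1 (spin(right)): x=3 y=-1 heading=E
step 2 (arc(right, 3)): x=6 y=-4 heading=S
uniquely the one of 49 2-step routes that fits.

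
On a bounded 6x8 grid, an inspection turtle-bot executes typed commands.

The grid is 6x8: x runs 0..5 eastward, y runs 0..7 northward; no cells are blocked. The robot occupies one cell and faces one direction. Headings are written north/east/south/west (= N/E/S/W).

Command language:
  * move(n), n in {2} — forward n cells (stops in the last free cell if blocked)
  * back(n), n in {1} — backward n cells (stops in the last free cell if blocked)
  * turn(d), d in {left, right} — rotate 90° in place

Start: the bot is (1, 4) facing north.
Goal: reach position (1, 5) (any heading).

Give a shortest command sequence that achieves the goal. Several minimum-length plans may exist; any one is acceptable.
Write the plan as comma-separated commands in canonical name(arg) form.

back(1), move(2)

t0: (1, 4) facing north
t=1 back(1) ⇒ (1, 3) facing north
t=2 move(2) ⇒ (1, 5) facing north
minimal: 2 command(s), checked below 2.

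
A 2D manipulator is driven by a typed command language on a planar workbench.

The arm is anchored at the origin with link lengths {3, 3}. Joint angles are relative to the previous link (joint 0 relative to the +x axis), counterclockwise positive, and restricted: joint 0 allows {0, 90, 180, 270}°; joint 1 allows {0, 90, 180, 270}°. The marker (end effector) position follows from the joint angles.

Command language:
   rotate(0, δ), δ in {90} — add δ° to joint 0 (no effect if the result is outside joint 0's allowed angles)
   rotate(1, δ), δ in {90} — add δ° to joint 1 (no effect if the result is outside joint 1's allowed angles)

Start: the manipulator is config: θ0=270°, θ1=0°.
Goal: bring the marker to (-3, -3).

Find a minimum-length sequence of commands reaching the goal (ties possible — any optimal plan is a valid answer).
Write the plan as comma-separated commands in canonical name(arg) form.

t0: config: θ0=270°, θ1=0°
[1] after rotate(1, 90): config: θ0=270°, θ1=90°
[2] after rotate(1, 90): config: θ0=270°, θ1=180°
[3] after rotate(1, 90): config: θ0=270°, θ1=270°
minimal: 3 command(s), checked below 3.

rotate(1, 90), rotate(1, 90), rotate(1, 90)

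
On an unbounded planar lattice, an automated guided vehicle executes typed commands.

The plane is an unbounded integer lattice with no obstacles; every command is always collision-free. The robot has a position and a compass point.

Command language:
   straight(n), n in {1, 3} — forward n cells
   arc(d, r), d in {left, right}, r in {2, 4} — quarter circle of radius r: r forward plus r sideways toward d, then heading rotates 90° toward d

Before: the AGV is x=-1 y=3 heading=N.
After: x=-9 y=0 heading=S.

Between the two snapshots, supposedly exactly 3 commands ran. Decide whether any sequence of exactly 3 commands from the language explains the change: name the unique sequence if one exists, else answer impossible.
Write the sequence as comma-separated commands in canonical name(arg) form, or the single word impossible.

arc(left, 4), arc(left, 4), straight(3)

key: cell and facing (now S) both changed — the 3 commands mix motion and turning
initial: x=-1 y=3 heading=N
1. arc(left, 4) → x=-5 y=7 heading=W
2. arc(left, 4) → x=-9 y=3 heading=S
3. straight(3) → x=-9 y=0 heading=S
no rival 3-sequence matches.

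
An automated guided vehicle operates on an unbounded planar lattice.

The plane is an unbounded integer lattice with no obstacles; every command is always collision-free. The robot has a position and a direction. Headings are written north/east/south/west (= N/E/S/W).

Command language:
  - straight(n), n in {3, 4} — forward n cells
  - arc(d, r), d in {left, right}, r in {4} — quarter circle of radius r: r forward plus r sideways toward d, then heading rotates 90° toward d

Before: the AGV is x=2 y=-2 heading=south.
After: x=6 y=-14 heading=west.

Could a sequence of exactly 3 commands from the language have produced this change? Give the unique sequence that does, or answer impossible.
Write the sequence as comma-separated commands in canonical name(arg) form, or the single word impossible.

key: cell and facing (now W) both changed — the 3 commands mix motion and turning
initial: x=2 y=-2 heading=south
[1] after arc(left, 4): x=6 y=-6 heading=east
[2] after arc(right, 4): x=10 y=-10 heading=south
[3] after arc(right, 4): x=6 y=-14 heading=west
no other 3-command option fits: unique.

arc(left, 4), arc(right, 4), arc(right, 4)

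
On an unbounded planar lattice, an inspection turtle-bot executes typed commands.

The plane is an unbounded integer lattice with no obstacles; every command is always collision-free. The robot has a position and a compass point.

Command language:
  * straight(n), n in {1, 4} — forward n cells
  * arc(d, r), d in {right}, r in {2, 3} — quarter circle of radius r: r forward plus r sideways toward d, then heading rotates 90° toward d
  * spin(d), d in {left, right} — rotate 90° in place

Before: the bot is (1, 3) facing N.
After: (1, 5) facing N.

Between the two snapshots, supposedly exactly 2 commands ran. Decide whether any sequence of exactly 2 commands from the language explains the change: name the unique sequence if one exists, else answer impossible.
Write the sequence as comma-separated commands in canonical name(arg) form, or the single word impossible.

key: heading stays N — no command in the sequence turns
initial: (1, 3) facing N
1. straight(1) → (1, 4) facing N
2. straight(1) → (1, 5) facing N
no rival 2-sequence matches.

straight(1), straight(1)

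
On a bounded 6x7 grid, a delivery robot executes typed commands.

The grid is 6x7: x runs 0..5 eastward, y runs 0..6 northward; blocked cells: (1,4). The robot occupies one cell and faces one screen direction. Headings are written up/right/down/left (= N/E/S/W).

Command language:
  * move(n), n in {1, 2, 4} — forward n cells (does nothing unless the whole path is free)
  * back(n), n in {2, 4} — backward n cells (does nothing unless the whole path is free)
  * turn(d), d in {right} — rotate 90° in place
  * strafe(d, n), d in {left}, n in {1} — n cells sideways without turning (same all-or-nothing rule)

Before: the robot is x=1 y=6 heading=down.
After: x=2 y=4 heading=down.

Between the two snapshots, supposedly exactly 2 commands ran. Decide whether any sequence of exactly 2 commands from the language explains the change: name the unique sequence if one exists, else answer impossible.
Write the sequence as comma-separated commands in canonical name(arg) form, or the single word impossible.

strafe(left, 1), move(2)

key: running move(2) before strafe(left, 1) would end elsewhere — order is forced
t0: x=1 y=6 heading=down
step 1 (strafe(left, 1)): x=2 y=6 heading=down
step 2 (move(2)): x=2 y=4 heading=down
all 49 alternatives checked — unique.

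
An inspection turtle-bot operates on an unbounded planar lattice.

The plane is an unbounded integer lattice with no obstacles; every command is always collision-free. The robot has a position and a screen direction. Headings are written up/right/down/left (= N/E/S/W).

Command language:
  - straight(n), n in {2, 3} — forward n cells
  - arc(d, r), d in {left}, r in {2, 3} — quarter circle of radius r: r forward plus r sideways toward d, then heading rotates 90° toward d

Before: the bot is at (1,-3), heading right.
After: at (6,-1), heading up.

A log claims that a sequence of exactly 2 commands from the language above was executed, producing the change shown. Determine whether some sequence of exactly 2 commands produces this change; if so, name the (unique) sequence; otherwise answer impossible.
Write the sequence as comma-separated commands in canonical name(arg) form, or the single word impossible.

straight(3), arc(left, 2)

key: cell and facing (now N) both changed — the 2 commands mix motion and turning
t0: at (1,-3), heading right
step 1 (straight(3)): at (4,-3), heading right
step 2 (arc(left, 2)): at (6,-1), heading up
no other 2-command option fits: unique.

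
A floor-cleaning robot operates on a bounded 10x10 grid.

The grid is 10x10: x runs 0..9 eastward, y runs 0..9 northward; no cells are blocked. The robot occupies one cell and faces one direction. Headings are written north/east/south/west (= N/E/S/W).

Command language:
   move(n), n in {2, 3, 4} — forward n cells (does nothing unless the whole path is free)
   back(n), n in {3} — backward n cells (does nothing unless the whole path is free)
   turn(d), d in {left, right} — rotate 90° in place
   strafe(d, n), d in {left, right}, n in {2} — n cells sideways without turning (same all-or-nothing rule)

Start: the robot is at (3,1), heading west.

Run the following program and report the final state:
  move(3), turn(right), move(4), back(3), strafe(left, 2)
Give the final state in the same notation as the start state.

at (0,2), heading north

from: at (3,1), heading west
[1] after move(3): at (0,1), heading west
[2] after turn(right): at (0,1), heading north
[3] after move(4): at (0,5), heading north
[4] after back(3): at (0,2), heading north
[5] after strafe(left, 2): at (0,2), heading north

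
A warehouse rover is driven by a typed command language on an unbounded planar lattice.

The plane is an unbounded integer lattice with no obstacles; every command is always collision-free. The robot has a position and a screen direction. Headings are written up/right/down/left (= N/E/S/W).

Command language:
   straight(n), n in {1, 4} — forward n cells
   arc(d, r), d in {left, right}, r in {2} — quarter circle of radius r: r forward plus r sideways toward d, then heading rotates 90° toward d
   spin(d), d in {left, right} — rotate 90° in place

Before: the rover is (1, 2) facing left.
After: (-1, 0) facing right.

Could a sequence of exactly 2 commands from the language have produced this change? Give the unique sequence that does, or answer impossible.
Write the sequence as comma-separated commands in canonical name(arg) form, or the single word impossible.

key: running spin(left) before arc(left, 2) would end elsewhere — order is forced
from: (1, 2) facing left
step 1 (arc(left, 2)): (-1, 0) facing down
step 2 (spin(left)): (-1, 0) facing right
all 36 alternatives checked — unique.

arc(left, 2), spin(left)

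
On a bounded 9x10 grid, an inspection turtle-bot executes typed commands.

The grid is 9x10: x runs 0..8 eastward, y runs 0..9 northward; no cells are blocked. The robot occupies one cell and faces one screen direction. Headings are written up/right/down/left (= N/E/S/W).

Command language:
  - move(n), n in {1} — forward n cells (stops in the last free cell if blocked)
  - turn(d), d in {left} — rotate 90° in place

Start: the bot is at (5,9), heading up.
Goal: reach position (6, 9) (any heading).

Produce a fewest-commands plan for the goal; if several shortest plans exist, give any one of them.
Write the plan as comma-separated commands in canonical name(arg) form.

turn(left), turn(left), turn(left), move(1)

t0: at (5,9), heading up
[1] after turn(left): at (5,9), heading left
[2] after turn(left): at (5,9), heading down
[3] after turn(left): at (5,9), heading right
[4] after move(1): at (6,9), heading right
no 3-step plan works, so 4 is optimal.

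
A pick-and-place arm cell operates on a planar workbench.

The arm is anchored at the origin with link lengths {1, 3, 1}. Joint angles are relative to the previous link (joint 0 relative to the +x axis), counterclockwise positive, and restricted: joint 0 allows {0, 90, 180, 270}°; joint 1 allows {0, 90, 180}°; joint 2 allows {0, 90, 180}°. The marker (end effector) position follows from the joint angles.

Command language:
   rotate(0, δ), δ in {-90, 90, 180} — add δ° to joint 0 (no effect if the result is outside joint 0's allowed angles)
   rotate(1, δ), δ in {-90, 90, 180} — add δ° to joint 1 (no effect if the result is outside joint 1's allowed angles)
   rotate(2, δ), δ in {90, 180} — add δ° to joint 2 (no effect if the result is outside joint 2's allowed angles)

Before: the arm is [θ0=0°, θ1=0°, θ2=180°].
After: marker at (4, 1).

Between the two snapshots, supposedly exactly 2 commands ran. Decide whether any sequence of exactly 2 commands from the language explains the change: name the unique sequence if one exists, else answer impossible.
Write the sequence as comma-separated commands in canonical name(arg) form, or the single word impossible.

rotate(2, 180), rotate(2, 90)

key: running rotate(2, 90) before rotate(2, 180) would end elsewhere — order is forced
t0: [θ0=0°, θ1=0°, θ2=180°]
t=1 rotate(2, 180) ⇒ [θ0=0°, θ1=0°, θ2=0°]
t=2 rotate(2, 90) ⇒ [θ0=0°, θ1=0°, θ2=90°]
all 64 alternatives checked — unique.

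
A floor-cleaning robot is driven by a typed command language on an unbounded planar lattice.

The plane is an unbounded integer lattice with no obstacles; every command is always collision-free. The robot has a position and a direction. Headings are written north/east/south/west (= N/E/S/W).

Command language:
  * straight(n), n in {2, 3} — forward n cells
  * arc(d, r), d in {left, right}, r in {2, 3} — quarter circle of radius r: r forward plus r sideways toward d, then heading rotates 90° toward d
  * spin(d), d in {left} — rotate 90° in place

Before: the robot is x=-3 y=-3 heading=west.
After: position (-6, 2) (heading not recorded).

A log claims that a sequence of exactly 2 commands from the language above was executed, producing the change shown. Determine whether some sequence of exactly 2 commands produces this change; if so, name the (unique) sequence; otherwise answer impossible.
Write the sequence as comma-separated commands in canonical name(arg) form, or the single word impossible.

arc(right, 3), straight(2)

key: order matters: swapping arc(right, 3) and straight(2) lands elsewhere
from: x=-3 y=-3 heading=west
step 1 (arc(right, 3)): x=-6 y=0 heading=north
step 2 (straight(2)): x=-6 y=2 heading=north
uniquely the one of 49 2-step routes that fits.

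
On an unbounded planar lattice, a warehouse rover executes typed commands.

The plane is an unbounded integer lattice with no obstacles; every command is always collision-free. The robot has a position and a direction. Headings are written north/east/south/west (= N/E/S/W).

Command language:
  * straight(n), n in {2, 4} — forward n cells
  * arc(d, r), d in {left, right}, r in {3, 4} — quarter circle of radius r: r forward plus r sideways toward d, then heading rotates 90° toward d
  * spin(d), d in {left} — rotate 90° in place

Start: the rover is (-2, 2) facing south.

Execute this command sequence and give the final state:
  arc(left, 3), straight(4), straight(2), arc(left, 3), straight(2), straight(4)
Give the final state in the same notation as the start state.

t0: (-2, 2) facing south
t=1 arc(left, 3) ⇒ (1, -1) facing east
t=2 straight(4) ⇒ (5, -1) facing east
t=3 straight(2) ⇒ (7, -1) facing east
t=4 arc(left, 3) ⇒ (10, 2) facing north
t=5 straight(2) ⇒ (10, 4) facing north
t=6 straight(4) ⇒ (10, 8) facing north

(10, 8) facing north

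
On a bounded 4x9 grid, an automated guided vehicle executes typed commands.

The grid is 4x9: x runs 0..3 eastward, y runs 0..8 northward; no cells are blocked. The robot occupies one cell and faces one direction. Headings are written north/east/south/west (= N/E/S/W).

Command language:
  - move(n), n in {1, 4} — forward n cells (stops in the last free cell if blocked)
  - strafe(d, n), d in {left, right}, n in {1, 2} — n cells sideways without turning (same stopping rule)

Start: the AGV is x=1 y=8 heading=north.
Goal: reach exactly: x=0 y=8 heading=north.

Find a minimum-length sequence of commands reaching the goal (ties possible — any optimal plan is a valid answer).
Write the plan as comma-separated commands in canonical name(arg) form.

strafe(left, 2)

begin: x=1 y=8 heading=north
[1] after strafe(left, 2): x=0 y=8 heading=north
shorter routes all fall short; 1 is best.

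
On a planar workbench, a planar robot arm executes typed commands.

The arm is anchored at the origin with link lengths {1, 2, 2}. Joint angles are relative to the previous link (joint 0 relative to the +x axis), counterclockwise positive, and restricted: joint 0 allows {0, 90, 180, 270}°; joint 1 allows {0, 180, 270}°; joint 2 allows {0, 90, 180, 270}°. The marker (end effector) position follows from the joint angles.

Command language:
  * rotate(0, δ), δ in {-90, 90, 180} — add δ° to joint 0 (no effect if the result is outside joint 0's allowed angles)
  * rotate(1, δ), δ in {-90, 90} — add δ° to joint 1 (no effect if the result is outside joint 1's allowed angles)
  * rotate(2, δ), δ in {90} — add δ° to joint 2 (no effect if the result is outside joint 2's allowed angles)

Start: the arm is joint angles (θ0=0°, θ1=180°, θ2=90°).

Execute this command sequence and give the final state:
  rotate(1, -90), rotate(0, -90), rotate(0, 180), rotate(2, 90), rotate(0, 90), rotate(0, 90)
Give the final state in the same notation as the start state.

start: joint angles (θ0=0°, θ1=180°, θ2=90°)
step 1 (rotate(1, -90)): joint angles (θ0=0°, θ1=180°, θ2=90°)
step 2 (rotate(0, -90)): joint angles (θ0=270°, θ1=180°, θ2=90°)
step 3 (rotate(0, 180)): joint angles (θ0=90°, θ1=180°, θ2=90°)
step 4 (rotate(2, 90)): joint angles (θ0=90°, θ1=180°, θ2=180°)
step 5 (rotate(0, 90)): joint angles (θ0=180°, θ1=180°, θ2=180°)
step 6 (rotate(0, 90)): joint angles (θ0=270°, θ1=180°, θ2=180°)

joint angles (θ0=270°, θ1=180°, θ2=180°)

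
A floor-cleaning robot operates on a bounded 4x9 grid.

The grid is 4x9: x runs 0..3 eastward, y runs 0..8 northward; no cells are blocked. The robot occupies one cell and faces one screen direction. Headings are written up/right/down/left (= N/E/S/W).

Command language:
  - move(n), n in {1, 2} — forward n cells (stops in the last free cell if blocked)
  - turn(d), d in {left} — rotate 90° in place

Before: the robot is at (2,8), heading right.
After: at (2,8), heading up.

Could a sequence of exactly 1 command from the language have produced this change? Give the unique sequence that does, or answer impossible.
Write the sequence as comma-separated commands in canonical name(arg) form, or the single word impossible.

turn(left)

key: (2,8) unchanged — the single command moves nothing
start: at (2,8), heading right
t=1 turn(left) ⇒ at (2,8), heading up
no rival 1-sequence matches.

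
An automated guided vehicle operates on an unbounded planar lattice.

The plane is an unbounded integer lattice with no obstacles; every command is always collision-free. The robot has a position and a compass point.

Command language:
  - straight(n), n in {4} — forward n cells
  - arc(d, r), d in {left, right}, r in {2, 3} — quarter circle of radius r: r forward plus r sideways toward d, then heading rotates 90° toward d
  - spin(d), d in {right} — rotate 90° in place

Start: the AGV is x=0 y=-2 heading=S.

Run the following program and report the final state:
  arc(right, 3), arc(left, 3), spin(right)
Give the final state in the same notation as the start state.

x=-6 y=-8 heading=W

begin: x=0 y=-2 heading=S
1. arc(right, 3) → x=-3 y=-5 heading=W
2. arc(left, 3) → x=-6 y=-8 heading=S
3. spin(right) → x=-6 y=-8 heading=W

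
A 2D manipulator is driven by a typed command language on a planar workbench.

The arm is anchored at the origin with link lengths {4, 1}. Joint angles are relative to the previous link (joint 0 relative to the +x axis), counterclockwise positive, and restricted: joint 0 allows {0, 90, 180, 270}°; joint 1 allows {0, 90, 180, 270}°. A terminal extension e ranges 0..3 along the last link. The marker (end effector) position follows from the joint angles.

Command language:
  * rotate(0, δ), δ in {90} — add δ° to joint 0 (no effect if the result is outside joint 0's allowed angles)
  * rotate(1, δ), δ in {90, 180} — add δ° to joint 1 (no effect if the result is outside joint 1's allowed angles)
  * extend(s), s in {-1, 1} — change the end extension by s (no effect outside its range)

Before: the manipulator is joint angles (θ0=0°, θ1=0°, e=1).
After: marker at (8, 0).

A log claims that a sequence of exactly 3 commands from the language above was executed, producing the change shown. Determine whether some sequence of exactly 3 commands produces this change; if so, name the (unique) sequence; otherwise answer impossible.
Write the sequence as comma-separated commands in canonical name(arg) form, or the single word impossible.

extend(1), extend(1), extend(1)

start: joint angles (θ0=0°, θ1=0°, e=1)
1. extend(1) → joint angles (θ0=0°, θ1=0°, e=2)
2. extend(1) → joint angles (θ0=0°, θ1=0°, e=3)
3. extend(1) → joint angles (θ0=0°, θ1=0°, e=3)
uniquely the one of 125 3-step routes that fits.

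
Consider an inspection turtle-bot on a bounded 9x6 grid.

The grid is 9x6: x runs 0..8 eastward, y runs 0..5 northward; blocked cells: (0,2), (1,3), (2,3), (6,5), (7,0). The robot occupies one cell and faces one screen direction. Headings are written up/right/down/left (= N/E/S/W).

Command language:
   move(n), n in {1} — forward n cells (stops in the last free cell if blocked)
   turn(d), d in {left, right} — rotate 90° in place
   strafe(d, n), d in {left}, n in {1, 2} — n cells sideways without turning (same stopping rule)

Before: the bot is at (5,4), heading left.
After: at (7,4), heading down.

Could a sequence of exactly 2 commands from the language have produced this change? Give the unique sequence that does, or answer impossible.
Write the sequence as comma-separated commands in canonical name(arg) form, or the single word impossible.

key: position moved to (7,4) AND the heading swung to S — translation plus rotation needed
t0: at (5,4), heading left
[1] after turn(left): at (5,4), heading down
[2] after strafe(left, 2): at (7,4), heading down
uniquely the one of 25 2-step routes that fits.

turn(left), strafe(left, 2)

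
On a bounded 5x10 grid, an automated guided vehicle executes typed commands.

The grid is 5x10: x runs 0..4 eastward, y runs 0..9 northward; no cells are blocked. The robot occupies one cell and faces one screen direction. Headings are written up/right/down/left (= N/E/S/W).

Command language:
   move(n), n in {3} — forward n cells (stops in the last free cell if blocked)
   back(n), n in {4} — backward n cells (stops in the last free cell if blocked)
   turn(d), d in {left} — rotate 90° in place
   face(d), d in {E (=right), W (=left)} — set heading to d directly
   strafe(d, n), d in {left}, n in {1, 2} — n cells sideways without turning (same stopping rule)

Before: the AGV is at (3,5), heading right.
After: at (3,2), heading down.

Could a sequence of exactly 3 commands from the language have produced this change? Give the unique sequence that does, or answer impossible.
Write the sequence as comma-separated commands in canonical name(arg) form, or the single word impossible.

face(W), turn(left), move(3)

key: running move(3) before face(W) would end elsewhere — order is forced
from: at (3,5), heading right
[1] after face(W): at (3,5), heading left
[2] after turn(left): at (3,5), heading down
[3] after move(3): at (3,2), heading down
uniquely the one of 343 3-step routes that fits.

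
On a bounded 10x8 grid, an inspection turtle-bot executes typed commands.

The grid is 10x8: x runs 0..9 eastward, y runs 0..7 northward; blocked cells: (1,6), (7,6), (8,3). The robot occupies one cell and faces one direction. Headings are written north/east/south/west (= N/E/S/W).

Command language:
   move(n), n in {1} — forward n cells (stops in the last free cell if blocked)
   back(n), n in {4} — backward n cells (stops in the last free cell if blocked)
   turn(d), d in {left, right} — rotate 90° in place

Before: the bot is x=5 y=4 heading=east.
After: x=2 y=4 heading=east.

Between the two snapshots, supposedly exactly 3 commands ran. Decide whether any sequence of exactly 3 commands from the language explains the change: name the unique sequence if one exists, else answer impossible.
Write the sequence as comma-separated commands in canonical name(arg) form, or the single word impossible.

every 3-command combo misses the target.

impossible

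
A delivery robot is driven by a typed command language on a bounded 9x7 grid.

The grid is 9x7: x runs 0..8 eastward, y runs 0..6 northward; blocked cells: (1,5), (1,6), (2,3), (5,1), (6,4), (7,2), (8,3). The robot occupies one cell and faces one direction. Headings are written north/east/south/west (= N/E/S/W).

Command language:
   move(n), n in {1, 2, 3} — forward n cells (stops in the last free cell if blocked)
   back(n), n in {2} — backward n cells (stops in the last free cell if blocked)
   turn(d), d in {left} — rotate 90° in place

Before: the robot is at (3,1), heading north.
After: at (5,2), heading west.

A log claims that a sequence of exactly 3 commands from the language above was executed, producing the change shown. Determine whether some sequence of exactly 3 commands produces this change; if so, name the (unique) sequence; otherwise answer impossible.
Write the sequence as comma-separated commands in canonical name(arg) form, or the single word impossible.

move(1), turn(left), back(2)

key: running back(2) before move(1) would end elsewhere — order is forced
start: at (3,1), heading north
t=1 move(1) ⇒ at (3,2), heading north
t=2 turn(left) ⇒ at (3,2), heading west
t=3 back(2) ⇒ at (5,2), heading west
no rival 3-sequence matches.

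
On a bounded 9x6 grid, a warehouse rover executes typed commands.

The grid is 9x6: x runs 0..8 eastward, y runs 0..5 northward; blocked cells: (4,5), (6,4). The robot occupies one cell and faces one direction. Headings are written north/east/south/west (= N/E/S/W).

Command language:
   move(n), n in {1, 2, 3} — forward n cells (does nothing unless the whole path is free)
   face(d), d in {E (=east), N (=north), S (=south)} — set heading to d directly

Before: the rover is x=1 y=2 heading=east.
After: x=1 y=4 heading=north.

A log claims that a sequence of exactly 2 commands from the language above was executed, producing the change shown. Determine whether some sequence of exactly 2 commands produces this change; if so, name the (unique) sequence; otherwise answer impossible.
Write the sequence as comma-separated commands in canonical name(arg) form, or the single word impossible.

key: order matters: swapping face(N) and move(2) lands elsewhere
begin: x=1 y=2 heading=east
step 1 (face(N)): x=1 y=2 heading=north
step 2 (move(2)): x=1 y=4 heading=north
uniquely the one of 36 2-step routes that fits.

face(N), move(2)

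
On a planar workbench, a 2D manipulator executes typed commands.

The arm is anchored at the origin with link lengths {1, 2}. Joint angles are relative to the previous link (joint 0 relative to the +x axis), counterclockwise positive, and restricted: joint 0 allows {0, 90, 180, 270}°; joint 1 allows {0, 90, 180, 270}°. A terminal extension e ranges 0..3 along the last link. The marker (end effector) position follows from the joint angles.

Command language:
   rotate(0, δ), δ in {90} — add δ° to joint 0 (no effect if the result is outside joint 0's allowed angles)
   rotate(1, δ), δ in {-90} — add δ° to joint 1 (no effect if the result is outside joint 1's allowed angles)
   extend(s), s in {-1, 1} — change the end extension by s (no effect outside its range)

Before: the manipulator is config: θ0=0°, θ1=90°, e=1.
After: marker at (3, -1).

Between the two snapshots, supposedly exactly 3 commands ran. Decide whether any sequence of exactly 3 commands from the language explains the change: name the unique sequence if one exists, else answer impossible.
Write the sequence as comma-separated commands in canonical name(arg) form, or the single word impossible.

from: config: θ0=0°, θ1=90°, e=1
[1] after rotate(0, 90): config: θ0=90°, θ1=90°, e=1
[2] after rotate(0, 90): config: θ0=180°, θ1=90°, e=1
[3] after rotate(0, 90): config: θ0=270°, θ1=90°, e=1
no rival 3-sequence matches.

rotate(0, 90), rotate(0, 90), rotate(0, 90)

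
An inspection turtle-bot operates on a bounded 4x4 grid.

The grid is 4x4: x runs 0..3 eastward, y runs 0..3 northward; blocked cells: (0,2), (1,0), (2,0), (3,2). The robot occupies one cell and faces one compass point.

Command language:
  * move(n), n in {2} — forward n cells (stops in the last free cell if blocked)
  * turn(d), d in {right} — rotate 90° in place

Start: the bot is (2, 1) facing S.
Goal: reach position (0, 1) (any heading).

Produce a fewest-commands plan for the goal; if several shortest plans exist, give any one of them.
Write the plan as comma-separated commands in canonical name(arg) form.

turn(right), move(2)

start: (2, 1) facing S
1. turn(right) → (2, 1) facing W
2. move(2) → (0, 1) facing W
no 1-step plan works, so 2 is optimal.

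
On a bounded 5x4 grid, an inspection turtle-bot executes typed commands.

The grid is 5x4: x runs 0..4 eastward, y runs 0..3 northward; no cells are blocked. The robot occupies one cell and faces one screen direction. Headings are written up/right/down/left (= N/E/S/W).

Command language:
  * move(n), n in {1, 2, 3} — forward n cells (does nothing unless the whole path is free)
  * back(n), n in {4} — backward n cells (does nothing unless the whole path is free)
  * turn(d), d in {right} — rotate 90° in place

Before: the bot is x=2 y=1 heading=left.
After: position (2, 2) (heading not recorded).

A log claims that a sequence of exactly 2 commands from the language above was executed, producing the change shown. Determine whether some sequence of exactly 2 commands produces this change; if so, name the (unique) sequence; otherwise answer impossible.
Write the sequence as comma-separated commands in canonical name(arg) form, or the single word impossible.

turn(right), move(1)

key: order matters: swapping turn(right) and move(1) lands elsewhere
begin: x=2 y=1 heading=left
step 1 (turn(right)): x=2 y=1 heading=up
step 2 (move(1)): x=2 y=2 heading=up
no rival 2-sequence matches.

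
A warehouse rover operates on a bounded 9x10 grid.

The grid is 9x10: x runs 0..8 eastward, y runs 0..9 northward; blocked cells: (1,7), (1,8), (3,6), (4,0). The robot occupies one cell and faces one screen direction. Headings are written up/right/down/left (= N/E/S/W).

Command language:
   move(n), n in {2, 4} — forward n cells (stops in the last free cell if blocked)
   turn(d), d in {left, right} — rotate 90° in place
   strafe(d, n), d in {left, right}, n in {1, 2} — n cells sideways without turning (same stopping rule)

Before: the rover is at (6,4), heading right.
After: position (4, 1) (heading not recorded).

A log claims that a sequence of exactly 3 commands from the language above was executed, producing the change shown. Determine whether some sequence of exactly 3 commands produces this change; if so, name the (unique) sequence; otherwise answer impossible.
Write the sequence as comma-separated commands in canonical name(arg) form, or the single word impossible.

turn(right), strafe(right, 2), move(4)

key: running move(4) before turn(right) would end elsewhere — order is forced
from: at (6,4), heading right
step 1 (turn(right)): at (6,4), heading down
step 2 (strafe(right, 2)): at (4,4), heading down
step 3 (move(4)): at (4,1), heading down
no rival 3-sequence matches.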